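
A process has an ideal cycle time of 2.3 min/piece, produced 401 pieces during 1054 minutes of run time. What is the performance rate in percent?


Formula: Performance = (Ideal CT * Total Count) / Run Time * 100
Ideal output time = 2.3 * 401 = 922.3 min
Performance = 922.3 / 1054 * 100 = 87.5%

87.5%


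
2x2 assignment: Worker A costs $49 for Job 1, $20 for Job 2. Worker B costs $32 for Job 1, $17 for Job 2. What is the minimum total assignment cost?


Option 1: A->1 + B->2 = $49 + $17 = $66
Option 2: A->2 + B->1 = $20 + $32 = $52
Min cost = min($66, $52) = $52

$52


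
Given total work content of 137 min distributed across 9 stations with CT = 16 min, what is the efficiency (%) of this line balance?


Formula: Efficiency = Sum of Task Times / (N_stations * CT) * 100
Total station capacity = 9 stations * 16 min = 144 min
Efficiency = 137 / 144 * 100 = 95.1%

95.1%


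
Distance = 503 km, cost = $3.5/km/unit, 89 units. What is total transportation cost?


TC = dist * cost * units = 503 * 3.5 * 89 = $156684.50

$156684.50


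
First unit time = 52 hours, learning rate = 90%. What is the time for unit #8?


Formula: T_n = T_1 * (learning_rate)^(log2(n)) where learning_rate = rate/100
Doublings = log2(8) = 3
T_n = 52 * 0.9^3
T_n = 52 * 0.729 = 37.9 hours

37.9 hours


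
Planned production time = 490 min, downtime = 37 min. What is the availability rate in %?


Formula: Availability = (Planned Time - Downtime) / Planned Time * 100
Uptime = 490 - 37 = 453 min
Availability = 453 / 490 * 100 = 92.4%

92.4%


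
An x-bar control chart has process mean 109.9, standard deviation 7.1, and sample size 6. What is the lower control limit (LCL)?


LCL = 109.9 - 3 * 7.1 / sqrt(6)

101.2


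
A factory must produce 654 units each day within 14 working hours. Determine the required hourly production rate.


Formula: Production Rate = Daily Demand / Available Hours
Rate = 654 units/day / 14 hours/day
Rate = 46.7 units/hour

46.7 units/hour


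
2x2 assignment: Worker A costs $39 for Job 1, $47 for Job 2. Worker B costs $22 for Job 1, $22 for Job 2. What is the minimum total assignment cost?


Option 1: A->1 + B->2 = $39 + $22 = $61
Option 2: A->2 + B->1 = $47 + $22 = $69
Min cost = min($61, $69) = $61

$61


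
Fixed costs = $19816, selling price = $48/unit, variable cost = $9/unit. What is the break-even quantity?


Formula: BEQ = Fixed Costs / (Price - Variable Cost)
Contribution margin = $48 - $9 = $39/unit
BEQ = ceil($19816 / $39/unit) = ceil(508.1) = 509 units

509 units


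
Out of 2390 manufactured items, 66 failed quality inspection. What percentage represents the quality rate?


Formula: Quality Rate = Good Pieces / Total Pieces * 100
Good pieces = 2390 - 66 = 2324
QR = 2324 / 2390 * 100 = 97.2%

97.2%


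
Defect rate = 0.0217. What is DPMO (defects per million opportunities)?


DPMO = defect_rate * 1000000 = 0.0217 * 1000000

21700


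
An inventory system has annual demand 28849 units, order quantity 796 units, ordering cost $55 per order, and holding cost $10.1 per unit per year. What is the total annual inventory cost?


TC = 28849/796 * 55 + 796/2 * 10.1

$6013.14


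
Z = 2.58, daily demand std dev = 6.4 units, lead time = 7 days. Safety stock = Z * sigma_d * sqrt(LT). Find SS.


Formula: SS = z * sigma_d * sqrt(LT)
sqrt(LT) = sqrt(7) = 2.6458
SS = 2.58 * 6.4 * 2.6458
SS = 43.7 units

43.7 units


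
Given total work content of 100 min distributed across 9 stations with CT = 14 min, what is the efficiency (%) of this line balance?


Formula: Efficiency = Sum of Task Times / (N_stations * CT) * 100
Total station capacity = 9 stations * 14 min = 126 min
Efficiency = 100 / 126 * 100 = 79.4%

79.4%


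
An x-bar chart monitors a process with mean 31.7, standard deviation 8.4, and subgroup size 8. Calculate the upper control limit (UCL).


UCL = 31.7 + 3 * 8.4 / sqrt(8)

40.61


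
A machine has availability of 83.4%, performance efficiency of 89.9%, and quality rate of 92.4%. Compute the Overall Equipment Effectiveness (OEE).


Formula: OEE = Availability * Performance * Quality / 10000
A * P = 83.4% * 89.9% / 100 = 74.98%
OEE = 74.98% * 92.4% / 100 = 69.3%

69.3%


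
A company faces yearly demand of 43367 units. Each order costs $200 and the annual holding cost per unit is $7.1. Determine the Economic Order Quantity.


Formula: EOQ = sqrt(2 * D * S / H)
Numerator: 2 * 43367 * 200 = 17346800
2DS/H = 17346800 / 7.1 = 2443211.3
EOQ = sqrt(2443211.3) = 1563.1 units

1563.1 units


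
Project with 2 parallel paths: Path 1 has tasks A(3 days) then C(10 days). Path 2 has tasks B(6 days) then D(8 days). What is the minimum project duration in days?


Path 1 = 3 + 10 = 13 days
Path 2 = 6 + 8 = 14 days
Duration = max(13, 14) = 14 days

14 days


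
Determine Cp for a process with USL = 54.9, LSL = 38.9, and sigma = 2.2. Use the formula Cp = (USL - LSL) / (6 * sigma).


Cp = (54.9 - 38.9) / (6 * 2.2)

1.21


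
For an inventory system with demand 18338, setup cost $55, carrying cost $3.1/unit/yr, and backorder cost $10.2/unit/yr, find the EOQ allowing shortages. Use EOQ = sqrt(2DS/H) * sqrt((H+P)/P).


Formula: EOQ* = sqrt(2DS/H) * sqrt((H+P)/P)
Base EOQ = sqrt(2*18338*55/3.1) = 806.66 units
Correction = sqrt((3.1+10.2)/10.2) = 1.14189
EOQ* = 806.66 * 1.14189 = 921.1 units

921.1 units


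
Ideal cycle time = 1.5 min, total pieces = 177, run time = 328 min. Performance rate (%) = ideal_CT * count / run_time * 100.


Formula: Performance = (Ideal CT * Total Count) / Run Time * 100
Ideal output time = 1.5 * 177 = 265.5 min
Performance = 265.5 / 328 * 100 = 80.9%

80.9%


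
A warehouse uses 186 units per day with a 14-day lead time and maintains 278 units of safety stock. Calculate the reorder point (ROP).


Formula: ROP = (Daily Demand * Lead Time) + Safety Stock
Demand during lead time = 186 * 14 = 2604 units
ROP = 2604 + 278 = 2882 units

2882 units


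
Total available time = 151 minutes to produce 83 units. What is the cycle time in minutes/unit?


Formula: CT = Available Time / Number of Units
CT = 151 min / 83 units
CT = 1.82 min/unit

1.82 min/unit


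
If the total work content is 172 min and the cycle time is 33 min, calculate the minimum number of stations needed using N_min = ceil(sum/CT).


Formula: N_min = ceil(Sum of Task Times / Cycle Time)
N_min = ceil(172 min / 33 min) = ceil(5.2121)
N_min = 6 stations

6


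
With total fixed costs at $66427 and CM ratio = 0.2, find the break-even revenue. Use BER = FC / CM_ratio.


Formula: BER = Fixed Costs / Contribution Margin Ratio
BER = $66427 / 0.2
BER = $332135.00 (to the nearest cent)

$332135.00


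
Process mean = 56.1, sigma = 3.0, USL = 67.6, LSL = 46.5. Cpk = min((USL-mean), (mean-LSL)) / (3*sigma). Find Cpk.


Cpu = (67.6 - 56.1) / (3 * 3.0) = 1.28
Cpl = (56.1 - 46.5) / (3 * 3.0) = 1.07
Cpk = min(1.28, 1.07) = 1.07

1.07


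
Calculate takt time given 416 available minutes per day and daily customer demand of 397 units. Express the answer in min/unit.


Formula: Takt Time = Available Production Time / Customer Demand
Takt = 416 min/day / 397 units/day
Takt = 1.05 min/unit

1.05 min/unit


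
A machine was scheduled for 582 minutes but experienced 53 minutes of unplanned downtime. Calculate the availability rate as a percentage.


Formula: Availability = (Planned Time - Downtime) / Planned Time * 100
Uptime = 582 - 53 = 529 min
Availability = 529 / 582 * 100 = 90.9%

90.9%


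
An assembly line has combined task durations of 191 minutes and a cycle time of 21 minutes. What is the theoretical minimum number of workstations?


Formula: N_min = ceil(Sum of Task Times / Cycle Time)
N_min = ceil(191 min / 21 min) = ceil(9.0952)
N_min = 10 stations

10


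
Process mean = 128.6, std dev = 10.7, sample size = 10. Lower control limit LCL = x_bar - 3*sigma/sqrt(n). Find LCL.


LCL = 128.6 - 3 * 10.7 / sqrt(10)

118.45


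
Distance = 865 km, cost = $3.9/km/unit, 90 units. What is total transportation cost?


TC = dist * cost * units = 865 * 3.9 * 90 = $303615.00

$303615.00


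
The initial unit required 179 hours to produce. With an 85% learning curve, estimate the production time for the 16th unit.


Formula: T_n = T_1 * (learning_rate)^(log2(n)) where learning_rate = rate/100
Doublings = log2(16) = 4
T_n = 179 * 0.85^4
T_n = 179 * 0.522 = 93.4 hours

93.4 hours


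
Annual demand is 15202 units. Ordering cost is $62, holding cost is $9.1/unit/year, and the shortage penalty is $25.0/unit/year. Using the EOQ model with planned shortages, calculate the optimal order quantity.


Formula: EOQ* = sqrt(2DS/H) * sqrt((H+P)/P)
Base EOQ = sqrt(2*15202*62/9.1) = 455.14 units
Correction = sqrt((9.1+25.0)/25.0) = 1.1679
EOQ* = 455.14 * 1.1679 = 531.6 units

531.6 units


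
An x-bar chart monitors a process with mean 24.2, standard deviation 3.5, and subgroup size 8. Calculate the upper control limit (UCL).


UCL = 24.2 + 3 * 3.5 / sqrt(8)

27.91


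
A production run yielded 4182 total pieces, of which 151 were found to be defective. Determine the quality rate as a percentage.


Formula: Quality Rate = Good Pieces / Total Pieces * 100
Good pieces = 4182 - 151 = 4031
QR = 4031 / 4182 * 100 = 96.4%

96.4%


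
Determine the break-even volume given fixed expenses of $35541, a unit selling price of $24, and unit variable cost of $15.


Formula: BEQ = Fixed Costs / (Price - Variable Cost)
Contribution margin = $24 - $15 = $9/unit
BEQ = ceil($35541 / $9/unit) = ceil(3949.0) = 3949 units

3949 units


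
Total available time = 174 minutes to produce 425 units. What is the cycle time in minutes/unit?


Formula: CT = Available Time / Number of Units
CT = 174 min / 425 units
CT = 0.41 min/unit

0.41 min/unit


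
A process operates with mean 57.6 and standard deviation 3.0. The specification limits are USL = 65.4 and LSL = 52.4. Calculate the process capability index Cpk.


Cpu = (65.4 - 57.6) / (3 * 3.0) = 0.87
Cpl = (57.6 - 52.4) / (3 * 3.0) = 0.58
Cpk = min(0.87, 0.58) = 0.58

0.58


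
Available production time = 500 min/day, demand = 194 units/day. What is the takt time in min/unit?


Formula: Takt Time = Available Production Time / Customer Demand
Takt = 500 min/day / 194 units/day
Takt = 2.58 min/unit

2.58 min/unit


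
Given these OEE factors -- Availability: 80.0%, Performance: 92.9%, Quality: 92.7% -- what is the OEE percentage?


Formula: OEE = Availability * Performance * Quality / 10000
A * P = 80.0% * 92.9% / 100 = 74.32%
OEE = 74.32% * 92.7% / 100 = 68.9%

68.9%


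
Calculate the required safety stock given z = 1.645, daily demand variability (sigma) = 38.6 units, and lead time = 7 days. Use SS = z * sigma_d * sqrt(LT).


Formula: SS = z * sigma_d * sqrt(LT)
sqrt(LT) = sqrt(7) = 2.6458
SS = 1.645 * 38.6 * 2.6458
SS = 168.0 units

168.0 units


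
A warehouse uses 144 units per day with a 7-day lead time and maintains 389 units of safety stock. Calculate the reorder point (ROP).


Formula: ROP = (Daily Demand * Lead Time) + Safety Stock
Demand during lead time = 144 * 7 = 1008 units
ROP = 1008 + 389 = 1397 units

1397 units


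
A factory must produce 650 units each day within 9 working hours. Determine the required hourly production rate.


Formula: Production Rate = Daily Demand / Available Hours
Rate = 650 units/day / 9 hours/day
Rate = 72.2 units/hour

72.2 units/hour


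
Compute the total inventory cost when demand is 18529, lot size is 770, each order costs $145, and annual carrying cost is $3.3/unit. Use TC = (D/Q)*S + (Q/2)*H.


TC = 18529/770 * 145 + 770/2 * 3.3

$4759.73


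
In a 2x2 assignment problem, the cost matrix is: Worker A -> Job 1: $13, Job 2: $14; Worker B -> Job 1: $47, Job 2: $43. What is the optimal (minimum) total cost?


Option 1: A->1 + B->2 = $13 + $43 = $56
Option 2: A->2 + B->1 = $14 + $47 = $61
Min cost = min($56, $61) = $56

$56


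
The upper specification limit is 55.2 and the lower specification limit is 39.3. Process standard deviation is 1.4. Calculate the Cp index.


Cp = (55.2 - 39.3) / (6 * 1.4)

1.89


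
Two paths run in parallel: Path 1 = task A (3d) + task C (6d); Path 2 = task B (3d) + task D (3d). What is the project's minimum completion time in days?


Path 1 = 3 + 6 = 9 days
Path 2 = 3 + 3 = 6 days
Duration = max(9, 6) = 9 days

9 days


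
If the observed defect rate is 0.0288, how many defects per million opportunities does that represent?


DPMO = defect_rate * 1000000 = 0.0288 * 1000000

28800


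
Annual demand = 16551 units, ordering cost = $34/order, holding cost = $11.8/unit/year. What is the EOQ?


Formula: EOQ = sqrt(2 * D * S / H)
Numerator: 2 * 16551 * 34 = 1125468
2DS/H = 1125468 / 11.8 = 95378.6
EOQ = sqrt(95378.6) = 308.8 units

308.8 units


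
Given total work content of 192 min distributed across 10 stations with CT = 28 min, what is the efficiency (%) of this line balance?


Formula: Efficiency = Sum of Task Times / (N_stations * CT) * 100
Total station capacity = 10 stations * 28 min = 280 min
Efficiency = 192 / 280 * 100 = 68.6%

68.6%


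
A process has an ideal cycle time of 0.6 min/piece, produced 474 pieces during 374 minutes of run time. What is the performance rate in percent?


Formula: Performance = (Ideal CT * Total Count) / Run Time * 100
Ideal output time = 0.6 * 474 = 284.4 min
Performance = 284.4 / 374 * 100 = 76.0%

76.0%


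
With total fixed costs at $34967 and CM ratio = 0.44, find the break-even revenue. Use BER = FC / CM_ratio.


Formula: BER = Fixed Costs / Contribution Margin Ratio
BER = $34967 / 0.44
BER = $79470.45 (to the nearest cent)

$79470.45


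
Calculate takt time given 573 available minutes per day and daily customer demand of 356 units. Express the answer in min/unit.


Formula: Takt Time = Available Production Time / Customer Demand
Takt = 573 min/day / 356 units/day
Takt = 1.61 min/unit

1.61 min/unit


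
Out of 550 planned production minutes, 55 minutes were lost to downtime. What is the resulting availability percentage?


Formula: Availability = (Planned Time - Downtime) / Planned Time * 100
Uptime = 550 - 55 = 495 min
Availability = 495 / 550 * 100 = 90.0%

90.0%


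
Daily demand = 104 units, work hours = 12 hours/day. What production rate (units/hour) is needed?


Formula: Production Rate = Daily Demand / Available Hours
Rate = 104 units/day / 12 hours/day
Rate = 8.7 units/hour

8.7 units/hour


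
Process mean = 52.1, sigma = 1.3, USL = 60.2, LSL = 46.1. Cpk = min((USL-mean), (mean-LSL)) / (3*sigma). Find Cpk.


Cpu = (60.2 - 52.1) / (3 * 1.3) = 2.08
Cpl = (52.1 - 46.1) / (3 * 1.3) = 1.54
Cpk = min(2.08, 1.54) = 1.54

1.54


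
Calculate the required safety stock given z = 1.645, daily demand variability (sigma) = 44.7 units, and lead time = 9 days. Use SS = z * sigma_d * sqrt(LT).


Formula: SS = z * sigma_d * sqrt(LT)
sqrt(LT) = sqrt(9) = 3.0
SS = 1.645 * 44.7 * 3.0
SS = 220.6 units

220.6 units


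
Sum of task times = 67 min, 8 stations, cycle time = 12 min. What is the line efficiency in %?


Formula: Efficiency = Sum of Task Times / (N_stations * CT) * 100
Total station capacity = 8 stations * 12 min = 96 min
Efficiency = 67 / 96 * 100 = 69.8%

69.8%


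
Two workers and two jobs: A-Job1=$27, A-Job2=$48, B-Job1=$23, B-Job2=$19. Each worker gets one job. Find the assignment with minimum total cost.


Option 1: A->1 + B->2 = $27 + $19 = $46
Option 2: A->2 + B->1 = $48 + $23 = $71
Min cost = min($46, $71) = $46

$46


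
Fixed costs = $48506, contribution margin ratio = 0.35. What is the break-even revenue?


Formula: BER = Fixed Costs / Contribution Margin Ratio
BER = $48506 / 0.35
BER = $138588.57 (to the nearest cent)

$138588.57


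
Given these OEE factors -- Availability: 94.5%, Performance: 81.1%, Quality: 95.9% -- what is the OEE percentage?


Formula: OEE = Availability * Performance * Quality / 10000
A * P = 94.5% * 81.1% / 100 = 76.64%
OEE = 76.64% * 95.9% / 100 = 73.5%

73.5%


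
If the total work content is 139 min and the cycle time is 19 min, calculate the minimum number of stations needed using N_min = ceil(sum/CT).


Formula: N_min = ceil(Sum of Task Times / Cycle Time)
N_min = ceil(139 min / 19 min) = ceil(7.3158)
N_min = 8 stations

8


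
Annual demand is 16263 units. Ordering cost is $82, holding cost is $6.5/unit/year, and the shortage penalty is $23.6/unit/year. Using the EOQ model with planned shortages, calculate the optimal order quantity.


Formula: EOQ* = sqrt(2DS/H) * sqrt((H+P)/P)
Base EOQ = sqrt(2*16263*82/6.5) = 640.57 units
Correction = sqrt((6.5+23.6)/23.6) = 1.12935
EOQ* = 640.57 * 1.12935 = 723.4 units

723.4 units


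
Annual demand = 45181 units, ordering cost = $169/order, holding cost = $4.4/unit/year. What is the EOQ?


Formula: EOQ = sqrt(2 * D * S / H)
Numerator: 2 * 45181 * 169 = 15271178
2DS/H = 15271178 / 4.4 = 3470722.3
EOQ = sqrt(3470722.3) = 1863.0 units

1863.0 units


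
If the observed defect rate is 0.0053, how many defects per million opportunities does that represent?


DPMO = defect_rate * 1000000 = 0.0053 * 1000000

5300


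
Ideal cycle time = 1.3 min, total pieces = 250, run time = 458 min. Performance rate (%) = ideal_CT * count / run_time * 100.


Formula: Performance = (Ideal CT * Total Count) / Run Time * 100
Ideal output time = 1.3 * 250 = 325.0 min
Performance = 325.0 / 458 * 100 = 71.0%

71.0%


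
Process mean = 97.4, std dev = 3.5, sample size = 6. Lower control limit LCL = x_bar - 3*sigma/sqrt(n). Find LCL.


LCL = 97.4 - 3 * 3.5 / sqrt(6)

93.11


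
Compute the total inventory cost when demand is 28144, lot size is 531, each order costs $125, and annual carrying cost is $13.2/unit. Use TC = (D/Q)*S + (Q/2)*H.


TC = 28144/531 * 125 + 531/2 * 13.2

$10129.84


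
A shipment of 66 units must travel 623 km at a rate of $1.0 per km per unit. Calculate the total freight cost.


TC = dist * cost * units = 623 * 1.0 * 66 = $41118.00

$41118.00


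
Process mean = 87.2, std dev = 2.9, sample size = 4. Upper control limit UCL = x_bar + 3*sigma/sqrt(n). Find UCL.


UCL = 87.2 + 3 * 2.9 / sqrt(4)

91.55


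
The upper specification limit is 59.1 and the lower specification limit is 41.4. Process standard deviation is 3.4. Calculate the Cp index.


Cp = (59.1 - 41.4) / (6 * 3.4)

0.87


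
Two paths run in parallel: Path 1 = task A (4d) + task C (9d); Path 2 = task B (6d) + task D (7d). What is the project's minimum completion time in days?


Path 1 = 4 + 9 = 13 days
Path 2 = 6 + 7 = 13 days
Duration = max(13, 13) = 13 days

13 days


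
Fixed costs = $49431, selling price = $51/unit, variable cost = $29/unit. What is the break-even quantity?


Formula: BEQ = Fixed Costs / (Price - Variable Cost)
Contribution margin = $51 - $29 = $22/unit
BEQ = ceil($49431 / $22/unit) = ceil(2246.86) = 2247 units

2247 units


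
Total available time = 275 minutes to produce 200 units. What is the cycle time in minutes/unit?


Formula: CT = Available Time / Number of Units
CT = 275 min / 200 units
CT = 1.38 min/unit

1.38 min/unit


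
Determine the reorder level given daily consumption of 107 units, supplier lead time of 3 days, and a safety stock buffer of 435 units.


Formula: ROP = (Daily Demand * Lead Time) + Safety Stock
Demand during lead time = 107 * 3 = 321 units
ROP = 321 + 435 = 756 units

756 units


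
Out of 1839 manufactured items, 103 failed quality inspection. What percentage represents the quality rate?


Formula: Quality Rate = Good Pieces / Total Pieces * 100
Good pieces = 1839 - 103 = 1736
QR = 1736 / 1839 * 100 = 94.4%

94.4%


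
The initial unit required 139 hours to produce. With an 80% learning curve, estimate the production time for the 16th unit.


Formula: T_n = T_1 * (learning_rate)^(log2(n)) where learning_rate = rate/100
Doublings = log2(16) = 4
T_n = 139 * 0.8^4
T_n = 139 * 0.4096 = 56.9 hours

56.9 hours


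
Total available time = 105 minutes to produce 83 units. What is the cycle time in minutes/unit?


Formula: CT = Available Time / Number of Units
CT = 105 min / 83 units
CT = 1.27 min/unit

1.27 min/unit


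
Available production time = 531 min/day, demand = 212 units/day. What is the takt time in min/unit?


Formula: Takt Time = Available Production Time / Customer Demand
Takt = 531 min/day / 212 units/day
Takt = 2.5 min/unit

2.5 min/unit


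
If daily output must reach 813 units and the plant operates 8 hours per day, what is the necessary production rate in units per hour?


Formula: Production Rate = Daily Demand / Available Hours
Rate = 813 units/day / 8 hours/day
Rate = 101.6 units/hour

101.6 units/hour


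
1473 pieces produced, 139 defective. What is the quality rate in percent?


Formula: Quality Rate = Good Pieces / Total Pieces * 100
Good pieces = 1473 - 139 = 1334
QR = 1334 / 1473 * 100 = 90.6%

90.6%


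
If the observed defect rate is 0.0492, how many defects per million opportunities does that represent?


DPMO = defect_rate * 1000000 = 0.0492 * 1000000

49200


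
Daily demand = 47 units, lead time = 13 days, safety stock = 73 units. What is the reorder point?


Formula: ROP = (Daily Demand * Lead Time) + Safety Stock
Demand during lead time = 47 * 13 = 611 units
ROP = 611 + 73 = 684 units

684 units


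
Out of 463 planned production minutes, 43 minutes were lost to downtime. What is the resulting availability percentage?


Formula: Availability = (Planned Time - Downtime) / Planned Time * 100
Uptime = 463 - 43 = 420 min
Availability = 420 / 463 * 100 = 90.7%

90.7%


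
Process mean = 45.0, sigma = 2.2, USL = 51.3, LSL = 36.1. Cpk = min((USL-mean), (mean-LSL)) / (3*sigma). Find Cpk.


Cpu = (51.3 - 45.0) / (3 * 2.2) = 0.95
Cpl = (45.0 - 36.1) / (3 * 2.2) = 1.35
Cpk = min(0.95, 1.35) = 0.95

0.95


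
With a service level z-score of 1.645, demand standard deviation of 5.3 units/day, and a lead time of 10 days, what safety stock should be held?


Formula: SS = z * sigma_d * sqrt(LT)
sqrt(LT) = sqrt(10) = 3.1623
SS = 1.645 * 5.3 * 3.1623
SS = 27.6 units

27.6 units


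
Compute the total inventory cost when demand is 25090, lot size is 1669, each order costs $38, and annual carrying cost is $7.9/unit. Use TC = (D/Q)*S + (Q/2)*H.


TC = 25090/1669 * 38 + 1669/2 * 7.9

$7163.80


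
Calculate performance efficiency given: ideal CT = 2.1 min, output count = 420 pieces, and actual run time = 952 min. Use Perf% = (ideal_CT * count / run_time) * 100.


Formula: Performance = (Ideal CT * Total Count) / Run Time * 100
Ideal output time = 2.1 * 420 = 882.0 min
Performance = 882.0 / 952 * 100 = 92.6%

92.6%


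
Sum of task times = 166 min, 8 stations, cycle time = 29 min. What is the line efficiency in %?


Formula: Efficiency = Sum of Task Times / (N_stations * CT) * 100
Total station capacity = 8 stations * 29 min = 232 min
Efficiency = 166 / 232 * 100 = 71.6%

71.6%


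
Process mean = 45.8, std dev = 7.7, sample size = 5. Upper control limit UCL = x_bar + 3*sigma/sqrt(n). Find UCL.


UCL = 45.8 + 3 * 7.7 / sqrt(5)

56.13


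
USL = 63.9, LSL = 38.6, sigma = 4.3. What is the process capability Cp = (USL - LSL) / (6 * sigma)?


Cp = (63.9 - 38.6) / (6 * 4.3)

0.98


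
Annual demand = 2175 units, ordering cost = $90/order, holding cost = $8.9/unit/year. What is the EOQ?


Formula: EOQ = sqrt(2 * D * S / H)
Numerator: 2 * 2175 * 90 = 391500
2DS/H = 391500 / 8.9 = 43988.8
EOQ = sqrt(43988.8) = 209.7 units

209.7 units


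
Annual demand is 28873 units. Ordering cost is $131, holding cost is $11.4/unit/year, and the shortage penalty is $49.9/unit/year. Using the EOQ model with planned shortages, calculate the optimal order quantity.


Formula: EOQ* = sqrt(2DS/H) * sqrt((H+P)/P)
Base EOQ = sqrt(2*28873*131/11.4) = 814.6 units
Correction = sqrt((11.4+49.9)/49.9) = 1.10836
EOQ* = 814.6 * 1.10836 = 902.9 units

902.9 units


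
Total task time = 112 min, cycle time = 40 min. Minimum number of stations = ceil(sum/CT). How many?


Formula: N_min = ceil(Sum of Task Times / Cycle Time)
N_min = ceil(112 min / 40 min) = ceil(2.8)
N_min = 3 stations

3


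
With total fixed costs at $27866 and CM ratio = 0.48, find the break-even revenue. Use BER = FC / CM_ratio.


Formula: BER = Fixed Costs / Contribution Margin Ratio
BER = $27866 / 0.48
BER = $58054.17 (to the nearest cent)

$58054.17


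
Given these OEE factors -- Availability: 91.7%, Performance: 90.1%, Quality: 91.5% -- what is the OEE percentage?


Formula: OEE = Availability * Performance * Quality / 10000
A * P = 91.7% * 90.1% / 100 = 82.62%
OEE = 82.62% * 91.5% / 100 = 75.6%

75.6%


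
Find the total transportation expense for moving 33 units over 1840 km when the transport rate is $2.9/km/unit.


TC = dist * cost * units = 1840 * 2.9 * 33 = $176088.00

$176088.00


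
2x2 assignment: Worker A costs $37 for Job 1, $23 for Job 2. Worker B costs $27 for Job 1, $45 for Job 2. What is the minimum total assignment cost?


Option 1: A->1 + B->2 = $37 + $45 = $82
Option 2: A->2 + B->1 = $23 + $27 = $50
Min cost = min($82, $50) = $50

$50


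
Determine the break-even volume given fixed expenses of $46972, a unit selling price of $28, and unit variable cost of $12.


Formula: BEQ = Fixed Costs / (Price - Variable Cost)
Contribution margin = $28 - $12 = $16/unit
BEQ = ceil($46972 / $16/unit) = ceil(2935.75) = 2936 units

2936 units


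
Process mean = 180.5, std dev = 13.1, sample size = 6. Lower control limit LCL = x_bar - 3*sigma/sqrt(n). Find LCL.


LCL = 180.5 - 3 * 13.1 / sqrt(6)

164.46


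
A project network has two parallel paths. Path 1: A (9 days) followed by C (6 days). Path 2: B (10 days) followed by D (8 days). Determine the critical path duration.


Path 1 = 9 + 6 = 15 days
Path 2 = 10 + 8 = 18 days
Duration = max(15, 18) = 18 days

18 days


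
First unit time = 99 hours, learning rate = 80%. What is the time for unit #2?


Formula: T_n = T_1 * (learning_rate)^(log2(n)) where learning_rate = rate/100
Doublings = log2(2) = 1
T_n = 99 * 0.8^1
T_n = 99 * 0.8 = 79.2 hours

79.2 hours


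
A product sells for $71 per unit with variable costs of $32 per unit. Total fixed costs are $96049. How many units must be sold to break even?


Formula: BEQ = Fixed Costs / (Price - Variable Cost)
Contribution margin = $71 - $32 = $39/unit
BEQ = ceil($96049 / $39/unit) = ceil(2462.79) = 2463 units

2463 units


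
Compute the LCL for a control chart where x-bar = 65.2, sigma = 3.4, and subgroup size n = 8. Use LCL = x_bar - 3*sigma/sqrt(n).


LCL = 65.2 - 3 * 3.4 / sqrt(8)

61.59


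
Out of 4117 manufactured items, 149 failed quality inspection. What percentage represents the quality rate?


Formula: Quality Rate = Good Pieces / Total Pieces * 100
Good pieces = 4117 - 149 = 3968
QR = 3968 / 4117 * 100 = 96.4%

96.4%


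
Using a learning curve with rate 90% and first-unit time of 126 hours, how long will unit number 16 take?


Formula: T_n = T_1 * (learning_rate)^(log2(n)) where learning_rate = rate/100
Doublings = log2(16) = 4
T_n = 126 * 0.9^4
T_n = 126 * 0.6561 = 82.7 hours

82.7 hours


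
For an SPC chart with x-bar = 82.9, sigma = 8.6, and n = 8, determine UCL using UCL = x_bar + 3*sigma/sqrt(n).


UCL = 82.9 + 3 * 8.6 / sqrt(8)

92.02


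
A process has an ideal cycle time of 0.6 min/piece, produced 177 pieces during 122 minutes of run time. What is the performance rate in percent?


Formula: Performance = (Ideal CT * Total Count) / Run Time * 100
Ideal output time = 0.6 * 177 = 106.2 min
Performance = 106.2 / 122 * 100 = 87.0%

87.0%


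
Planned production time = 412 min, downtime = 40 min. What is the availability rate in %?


Formula: Availability = (Planned Time - Downtime) / Planned Time * 100
Uptime = 412 - 40 = 372 min
Availability = 372 / 412 * 100 = 90.3%

90.3%


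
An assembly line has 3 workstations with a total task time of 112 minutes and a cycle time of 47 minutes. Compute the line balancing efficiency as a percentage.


Formula: Efficiency = Sum of Task Times / (N_stations * CT) * 100
Total station capacity = 3 stations * 47 min = 141 min
Efficiency = 112 / 141 * 100 = 79.4%

79.4%


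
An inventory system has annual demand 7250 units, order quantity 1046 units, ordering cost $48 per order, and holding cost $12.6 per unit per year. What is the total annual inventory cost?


TC = 7250/1046 * 48 + 1046/2 * 12.6

$6922.50


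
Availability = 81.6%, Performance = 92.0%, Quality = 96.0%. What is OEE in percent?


Formula: OEE = Availability * Performance * Quality / 10000
A * P = 81.6% * 92.0% / 100 = 75.07%
OEE = 75.07% * 96.0% / 100 = 72.1%

72.1%


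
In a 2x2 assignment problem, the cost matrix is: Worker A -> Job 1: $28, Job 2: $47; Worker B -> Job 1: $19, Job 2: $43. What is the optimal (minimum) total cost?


Option 1: A->1 + B->2 = $28 + $43 = $71
Option 2: A->2 + B->1 = $47 + $19 = $66
Min cost = min($71, $66) = $66

$66


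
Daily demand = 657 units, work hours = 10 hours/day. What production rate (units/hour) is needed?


Formula: Production Rate = Daily Demand / Available Hours
Rate = 657 units/day / 10 hours/day
Rate = 65.7 units/hour

65.7 units/hour


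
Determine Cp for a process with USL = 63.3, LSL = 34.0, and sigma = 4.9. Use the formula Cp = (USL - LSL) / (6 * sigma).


Cp = (63.3 - 34.0) / (6 * 4.9)

1.0


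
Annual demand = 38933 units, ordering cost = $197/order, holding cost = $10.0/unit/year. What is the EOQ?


Formula: EOQ = sqrt(2 * D * S / H)
Numerator: 2 * 38933 * 197 = 15339602
2DS/H = 15339602 / 10.0 = 1533960.2
EOQ = sqrt(1533960.2) = 1238.5 units

1238.5 units


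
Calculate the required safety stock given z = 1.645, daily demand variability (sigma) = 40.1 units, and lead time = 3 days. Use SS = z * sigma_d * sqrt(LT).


Formula: SS = z * sigma_d * sqrt(LT)
sqrt(LT) = sqrt(3) = 1.7321
SS = 1.645 * 40.1 * 1.7321
SS = 114.3 units

114.3 units


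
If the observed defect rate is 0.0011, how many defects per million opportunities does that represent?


DPMO = defect_rate * 1000000 = 0.0011 * 1000000

1100


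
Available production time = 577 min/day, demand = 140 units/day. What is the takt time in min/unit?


Formula: Takt Time = Available Production Time / Customer Demand
Takt = 577 min/day / 140 units/day
Takt = 4.12 min/unit

4.12 min/unit


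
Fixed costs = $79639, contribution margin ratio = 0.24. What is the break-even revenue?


Formula: BER = Fixed Costs / Contribution Margin Ratio
BER = $79639 / 0.24
BER = $331829.17 (to the nearest cent)

$331829.17


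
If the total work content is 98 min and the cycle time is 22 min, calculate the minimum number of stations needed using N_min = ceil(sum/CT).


Formula: N_min = ceil(Sum of Task Times / Cycle Time)
N_min = ceil(98 min / 22 min) = ceil(4.4545)
N_min = 5 stations

5


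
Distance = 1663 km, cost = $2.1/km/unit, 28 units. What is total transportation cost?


TC = dist * cost * units = 1663 * 2.1 * 28 = $97784.40

$97784.40


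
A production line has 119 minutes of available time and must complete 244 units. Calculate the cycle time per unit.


Formula: CT = Available Time / Number of Units
CT = 119 min / 244 units
CT = 0.49 min/unit

0.49 min/unit


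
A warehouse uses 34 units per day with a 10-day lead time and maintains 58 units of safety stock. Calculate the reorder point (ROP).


Formula: ROP = (Daily Demand * Lead Time) + Safety Stock
Demand during lead time = 34 * 10 = 340 units
ROP = 340 + 58 = 398 units

398 units


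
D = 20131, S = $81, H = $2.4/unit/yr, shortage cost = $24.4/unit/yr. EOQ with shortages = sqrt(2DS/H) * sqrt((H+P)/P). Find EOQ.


Formula: EOQ* = sqrt(2DS/H) * sqrt((H+P)/P)
Base EOQ = sqrt(2*20131*81/2.4) = 1165.69 units
Correction = sqrt((2.4+24.4)/24.4) = 1.04803
EOQ* = 1165.69 * 1.04803 = 1221.7 units

1221.7 units


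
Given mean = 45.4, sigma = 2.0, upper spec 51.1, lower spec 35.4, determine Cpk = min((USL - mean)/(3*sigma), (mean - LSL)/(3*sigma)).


Cpu = (51.1 - 45.4) / (3 * 2.0) = 0.95
Cpl = (45.4 - 35.4) / (3 * 2.0) = 1.67
Cpk = min(0.95, 1.67) = 0.95

0.95


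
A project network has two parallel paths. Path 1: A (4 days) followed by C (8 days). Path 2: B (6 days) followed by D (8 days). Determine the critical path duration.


Path 1 = 4 + 8 = 12 days
Path 2 = 6 + 8 = 14 days
Duration = max(12, 14) = 14 days

14 days


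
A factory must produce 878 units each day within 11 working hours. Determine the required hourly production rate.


Formula: Production Rate = Daily Demand / Available Hours
Rate = 878 units/day / 11 hours/day
Rate = 79.8 units/hour

79.8 units/hour


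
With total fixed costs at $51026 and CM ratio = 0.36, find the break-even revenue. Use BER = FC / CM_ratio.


Formula: BER = Fixed Costs / Contribution Margin Ratio
BER = $51026 / 0.36
BER = $141738.89 (to the nearest cent)

$141738.89


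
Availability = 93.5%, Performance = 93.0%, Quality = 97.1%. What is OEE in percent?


Formula: OEE = Availability * Performance * Quality / 10000
A * P = 93.5% * 93.0% / 100 = 86.96%
OEE = 86.96% * 97.1% / 100 = 84.4%

84.4%


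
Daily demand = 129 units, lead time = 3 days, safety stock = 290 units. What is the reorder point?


Formula: ROP = (Daily Demand * Lead Time) + Safety Stock
Demand during lead time = 129 * 3 = 387 units
ROP = 387 + 290 = 677 units

677 units


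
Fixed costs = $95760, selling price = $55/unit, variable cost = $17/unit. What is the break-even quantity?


Formula: BEQ = Fixed Costs / (Price - Variable Cost)
Contribution margin = $55 - $17 = $38/unit
BEQ = ceil($95760 / $38/unit) = ceil(2520.0) = 2520 units

2520 units


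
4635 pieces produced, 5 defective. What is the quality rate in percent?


Formula: Quality Rate = Good Pieces / Total Pieces * 100
Good pieces = 4635 - 5 = 4630
QR = 4630 / 4635 * 100 = 99.9%

99.9%


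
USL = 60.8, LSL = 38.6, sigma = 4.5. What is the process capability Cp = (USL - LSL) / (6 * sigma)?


Cp = (60.8 - 38.6) / (6 * 4.5)

0.82


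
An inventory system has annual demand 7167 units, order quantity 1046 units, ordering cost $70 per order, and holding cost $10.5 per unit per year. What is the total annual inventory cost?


TC = 7167/1046 * 70 + 1046/2 * 10.5

$5971.13


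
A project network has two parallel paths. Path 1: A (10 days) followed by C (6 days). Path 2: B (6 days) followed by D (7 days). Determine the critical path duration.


Path 1 = 10 + 6 = 16 days
Path 2 = 6 + 7 = 13 days
Duration = max(16, 13) = 16 days

16 days


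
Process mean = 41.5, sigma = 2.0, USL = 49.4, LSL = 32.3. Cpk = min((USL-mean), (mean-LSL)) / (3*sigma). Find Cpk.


Cpu = (49.4 - 41.5) / (3 * 2.0) = 1.32
Cpl = (41.5 - 32.3) / (3 * 2.0) = 1.53
Cpk = min(1.32, 1.53) = 1.32

1.32


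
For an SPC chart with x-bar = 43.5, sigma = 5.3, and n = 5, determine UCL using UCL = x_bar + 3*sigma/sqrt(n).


UCL = 43.5 + 3 * 5.3 / sqrt(5)

50.61


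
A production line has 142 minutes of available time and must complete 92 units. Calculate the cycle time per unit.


Formula: CT = Available Time / Number of Units
CT = 142 min / 92 units
CT = 1.54 min/unit

1.54 min/unit


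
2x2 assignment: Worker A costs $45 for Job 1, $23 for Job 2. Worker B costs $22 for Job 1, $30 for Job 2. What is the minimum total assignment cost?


Option 1: A->1 + B->2 = $45 + $30 = $75
Option 2: A->2 + B->1 = $23 + $22 = $45
Min cost = min($75, $45) = $45

$45


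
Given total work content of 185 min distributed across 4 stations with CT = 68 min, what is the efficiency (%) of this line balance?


Formula: Efficiency = Sum of Task Times / (N_stations * CT) * 100
Total station capacity = 4 stations * 68 min = 272 min
Efficiency = 185 / 272 * 100 = 68.0%

68.0%


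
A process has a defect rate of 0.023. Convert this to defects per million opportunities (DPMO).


DPMO = defect_rate * 1000000 = 0.023 * 1000000

23000


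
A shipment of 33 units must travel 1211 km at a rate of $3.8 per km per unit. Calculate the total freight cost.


TC = dist * cost * units = 1211 * 3.8 * 33 = $151859.40

$151859.40


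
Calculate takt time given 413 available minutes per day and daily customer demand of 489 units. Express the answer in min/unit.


Formula: Takt Time = Available Production Time / Customer Demand
Takt = 413 min/day / 489 units/day
Takt = 0.84 min/unit

0.84 min/unit


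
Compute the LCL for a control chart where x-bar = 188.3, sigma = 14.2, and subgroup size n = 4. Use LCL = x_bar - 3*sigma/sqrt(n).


LCL = 188.3 - 3 * 14.2 / sqrt(4)

167.0


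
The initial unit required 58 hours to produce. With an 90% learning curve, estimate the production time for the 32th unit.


Formula: T_n = T_1 * (learning_rate)^(log2(n)) where learning_rate = rate/100
Doublings = log2(32) = 5
T_n = 58 * 0.9^5
T_n = 58 * 0.5905 = 34.2 hours

34.2 hours


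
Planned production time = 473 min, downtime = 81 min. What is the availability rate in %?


Formula: Availability = (Planned Time - Downtime) / Planned Time * 100
Uptime = 473 - 81 = 392 min
Availability = 392 / 473 * 100 = 82.9%

82.9%


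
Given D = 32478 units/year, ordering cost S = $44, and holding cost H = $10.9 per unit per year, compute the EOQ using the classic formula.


Formula: EOQ = sqrt(2 * D * S / H)
Numerator: 2 * 32478 * 44 = 2858064
2DS/H = 2858064 / 10.9 = 262207.7
EOQ = sqrt(262207.7) = 512.1 units

512.1 units


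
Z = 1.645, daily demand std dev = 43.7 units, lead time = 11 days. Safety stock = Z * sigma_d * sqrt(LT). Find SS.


Formula: SS = z * sigma_d * sqrt(LT)
sqrt(LT) = sqrt(11) = 3.3166
SS = 1.645 * 43.7 * 3.3166
SS = 238.4 units

238.4 units


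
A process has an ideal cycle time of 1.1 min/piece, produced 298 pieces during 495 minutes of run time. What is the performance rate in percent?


Formula: Performance = (Ideal CT * Total Count) / Run Time * 100
Ideal output time = 1.1 * 298 = 327.8 min
Performance = 327.8 / 495 * 100 = 66.2%

66.2%


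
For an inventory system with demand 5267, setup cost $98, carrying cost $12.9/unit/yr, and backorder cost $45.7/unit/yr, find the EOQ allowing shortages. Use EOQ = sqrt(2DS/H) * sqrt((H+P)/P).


Formula: EOQ* = sqrt(2DS/H) * sqrt((H+P)/P)
Base EOQ = sqrt(2*5267*98/12.9) = 282.89 units
Correction = sqrt((12.9+45.7)/45.7) = 1.13238
EOQ* = 282.89 * 1.13238 = 320.3 units

320.3 units


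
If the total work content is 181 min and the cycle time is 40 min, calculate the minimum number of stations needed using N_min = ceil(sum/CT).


Formula: N_min = ceil(Sum of Task Times / Cycle Time)
N_min = ceil(181 min / 40 min) = ceil(4.525)
N_min = 5 stations

5


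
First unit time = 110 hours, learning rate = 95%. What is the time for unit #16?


Formula: T_n = T_1 * (learning_rate)^(log2(n)) where learning_rate = rate/100
Doublings = log2(16) = 4
T_n = 110 * 0.95^4
T_n = 110 * 0.8145 = 89.6 hours

89.6 hours


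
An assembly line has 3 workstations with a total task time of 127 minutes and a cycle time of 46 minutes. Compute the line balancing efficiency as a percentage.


Formula: Efficiency = Sum of Task Times / (N_stations * CT) * 100
Total station capacity = 3 stations * 46 min = 138 min
Efficiency = 127 / 138 * 100 = 92.0%

92.0%


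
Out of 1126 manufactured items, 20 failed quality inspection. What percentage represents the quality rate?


Formula: Quality Rate = Good Pieces / Total Pieces * 100
Good pieces = 1126 - 20 = 1106
QR = 1106 / 1126 * 100 = 98.2%

98.2%


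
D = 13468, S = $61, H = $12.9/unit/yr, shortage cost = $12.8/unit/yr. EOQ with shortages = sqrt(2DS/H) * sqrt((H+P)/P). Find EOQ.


Formula: EOQ* = sqrt(2DS/H) * sqrt((H+P)/P)
Base EOQ = sqrt(2*13468*61/12.9) = 356.89 units
Correction = sqrt((12.9+12.8)/12.8) = 1.41697
EOQ* = 356.89 * 1.41697 = 505.7 units

505.7 units
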